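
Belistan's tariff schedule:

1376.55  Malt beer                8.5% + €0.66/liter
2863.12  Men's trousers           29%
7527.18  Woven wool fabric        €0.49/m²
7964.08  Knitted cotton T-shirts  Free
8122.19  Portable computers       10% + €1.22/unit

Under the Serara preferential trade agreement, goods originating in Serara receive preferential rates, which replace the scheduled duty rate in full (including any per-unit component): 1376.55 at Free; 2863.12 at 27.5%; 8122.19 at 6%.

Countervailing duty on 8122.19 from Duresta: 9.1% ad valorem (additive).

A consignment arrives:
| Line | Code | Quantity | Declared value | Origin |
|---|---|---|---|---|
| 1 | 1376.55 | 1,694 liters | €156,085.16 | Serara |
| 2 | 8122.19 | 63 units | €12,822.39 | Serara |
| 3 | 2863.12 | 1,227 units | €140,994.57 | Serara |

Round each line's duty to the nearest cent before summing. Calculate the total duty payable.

Line 1 (1376.55, Serara, 1,694 liters, €156,085.16):
Base rate for 1376.55 is 8.5% + €0.66/liter.
Origin Serara qualifies under the Belistan–Serara agreement and 1376.55 is covered: preferential rate Free applies instead.
Duty = €156,085.16 × 0% = €0.00.
Line 2 (8122.19, Serara, 63 units, €12,822.39):
Base rate for 8122.19 is 10% + €1.22/unit.
Origin Serara qualifies under the Belistan–Serara agreement and 8122.19 is covered: preferential rate 6% applies instead.
The additional-duty order on 8122.19 targets Duresta, not Serara; it does not apply.
Duty = €12,822.39 × 6% = €769.34.
Line 3 (2863.12, Serara, 1,227 units, €140,994.57):
Base rate for 2863.12 is 29%.
Origin Serara qualifies under the Belistan–Serara agreement and 2863.12 is covered: preferential rate 27.5% applies instead.
Duty = €140,994.57 × 27.5% = €38,773.51.
Total = €0.00 + €769.34 + €38,773.51 = €39,542.85.

€39,542.85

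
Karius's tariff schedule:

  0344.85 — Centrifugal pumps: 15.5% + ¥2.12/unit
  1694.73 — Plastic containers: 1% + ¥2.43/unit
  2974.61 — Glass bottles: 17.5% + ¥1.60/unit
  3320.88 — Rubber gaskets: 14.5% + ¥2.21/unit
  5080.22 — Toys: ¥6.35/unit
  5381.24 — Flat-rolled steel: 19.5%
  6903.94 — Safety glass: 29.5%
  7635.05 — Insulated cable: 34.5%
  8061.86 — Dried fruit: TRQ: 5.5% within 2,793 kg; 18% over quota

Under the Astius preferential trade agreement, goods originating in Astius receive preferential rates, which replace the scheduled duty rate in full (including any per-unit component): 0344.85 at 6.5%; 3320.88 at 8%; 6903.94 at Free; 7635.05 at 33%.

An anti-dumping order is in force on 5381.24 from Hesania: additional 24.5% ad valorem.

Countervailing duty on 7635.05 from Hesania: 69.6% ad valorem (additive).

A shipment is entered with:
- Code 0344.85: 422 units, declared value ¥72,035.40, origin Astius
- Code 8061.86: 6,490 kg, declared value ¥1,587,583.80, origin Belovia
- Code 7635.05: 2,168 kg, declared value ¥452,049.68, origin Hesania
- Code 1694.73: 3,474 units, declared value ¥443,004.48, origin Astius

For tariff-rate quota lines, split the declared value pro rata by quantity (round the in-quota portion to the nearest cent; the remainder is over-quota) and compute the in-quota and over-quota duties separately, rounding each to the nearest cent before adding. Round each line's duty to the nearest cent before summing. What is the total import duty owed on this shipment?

Line 1 (0344.85, Astius, 422 units, ¥72,035.40):
Base rate for 0344.85 is 15.5% + ¥2.12/unit.
Origin Astius qualifies under the Karius–Astius agreement and 0344.85 is covered: preferential rate 6.5% applies instead.
Duty = ¥72,035.40 × 6.5% = ¥4,682.30.
Line 2 (8061.86, Belovia, 6,490 kg, ¥1,587,583.80):
Code 8061.86 is under a tariff-rate quota (threshold 2,793 kg). In-quota: 2,793 kg at 5.5%; over-quota: 3,697 kg at 18%.
Pro-rata value split: in-quota = ¥1,587,583.80 × 2,793/6,490 = ¥683,223.66; over-quota = ¥1,587,583.80 − ¥683,223.66 = ¥904,360.14.
In-quota duty = ¥683,223.66 × 5.5% = ¥37,577.30. Over-quota duty = ¥904,360.14 × 18% = ¥162,784.83.
Line duty = ¥37,577.30 + ¥162,784.83 = ¥200,362.13.
Line 3 (7635.05, Hesania, 2,168 kg, ¥452,049.68):
Base rate for 7635.05 is 34.5%.
7635.05 has an FTA preferential rate, but origin Hesania is not Astius; base rate stands.
Additional duty on 7635.05 from Hesania: +69.6%. Applied ad valorem rate: 34.5% + 69.6% = 104.1%.
Duty = ¥452,049.68 × 104.1% = ¥470,583.72.
Line 4 (1694.73, Astius, 3,474 units, ¥443,004.48):
Base rate for 1694.73 is 1% + ¥2.43/unit.
Origin Astius is the FTA partner but 1694.73 is not on the preference list; base rate stands.
Duty = ¥443,004.48 × 1% + 3,474 × ¥2.43 = ¥12,871.86.
Total = ¥4,682.30 + ¥200,362.13 + ¥470,583.72 + ¥12,871.86 = ¥688,500.01.

¥688,500.01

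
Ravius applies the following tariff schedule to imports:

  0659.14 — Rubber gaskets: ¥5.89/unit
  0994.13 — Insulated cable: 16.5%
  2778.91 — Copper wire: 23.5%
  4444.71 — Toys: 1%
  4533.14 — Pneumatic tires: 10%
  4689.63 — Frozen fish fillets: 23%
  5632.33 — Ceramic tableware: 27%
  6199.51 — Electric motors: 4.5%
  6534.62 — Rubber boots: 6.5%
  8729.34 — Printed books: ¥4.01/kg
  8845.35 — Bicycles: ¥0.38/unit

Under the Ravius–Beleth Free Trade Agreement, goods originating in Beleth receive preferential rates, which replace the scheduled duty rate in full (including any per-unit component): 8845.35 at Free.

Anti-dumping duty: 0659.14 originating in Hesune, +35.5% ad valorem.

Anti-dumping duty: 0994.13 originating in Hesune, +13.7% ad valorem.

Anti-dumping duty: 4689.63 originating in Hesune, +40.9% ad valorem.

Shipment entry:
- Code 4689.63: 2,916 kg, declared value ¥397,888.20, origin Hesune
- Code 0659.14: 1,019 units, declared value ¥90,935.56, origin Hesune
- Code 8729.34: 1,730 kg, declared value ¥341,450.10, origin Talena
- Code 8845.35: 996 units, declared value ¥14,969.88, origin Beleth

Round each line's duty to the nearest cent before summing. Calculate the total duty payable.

Line 1 (4689.63, Hesune, 2,916 kg, ¥397,888.20):
Base rate for 4689.63 is 23%.
Additional duty on 4689.63 from Hesune: +40.9%. Applied ad valorem rate: 23% + 40.9% = 63.9%.
Duty = ¥397,888.20 × 63.9% = ¥254,250.56.
Line 2 (0659.14, Hesune, 1,019 units, ¥90,935.56):
Base rate for 0659.14 is ¥5.89/unit.
Additional duty on 0659.14 from Hesune: +35.5% ad valorem. Applied ad valorem rate = 35.5%.
Duty = ¥90,935.56 × 35.5% + 1,019 × ¥5.89 = ¥38,284.03.
Line 3 (8729.34, Talena, 1,730 kg, ¥341,450.10):
Base rate for 8729.34 is ¥4.01/kg.
Duty = 1,730 × ¥4.01 = ¥6,937.30.
Line 4 (8845.35, Beleth, 996 units, ¥14,969.88):
Base rate for 8845.35 is ¥0.38/unit.
Origin Beleth qualifies under the Ravius–Beleth agreement and 8845.35 is covered: preferential rate Free applies instead.
Duty = ¥14,969.88 × 0% = ¥0.00.
Total = ¥254,250.56 + ¥38,284.03 + ¥6,937.30 + ¥0.00 = ¥299,471.89.

¥299,471.89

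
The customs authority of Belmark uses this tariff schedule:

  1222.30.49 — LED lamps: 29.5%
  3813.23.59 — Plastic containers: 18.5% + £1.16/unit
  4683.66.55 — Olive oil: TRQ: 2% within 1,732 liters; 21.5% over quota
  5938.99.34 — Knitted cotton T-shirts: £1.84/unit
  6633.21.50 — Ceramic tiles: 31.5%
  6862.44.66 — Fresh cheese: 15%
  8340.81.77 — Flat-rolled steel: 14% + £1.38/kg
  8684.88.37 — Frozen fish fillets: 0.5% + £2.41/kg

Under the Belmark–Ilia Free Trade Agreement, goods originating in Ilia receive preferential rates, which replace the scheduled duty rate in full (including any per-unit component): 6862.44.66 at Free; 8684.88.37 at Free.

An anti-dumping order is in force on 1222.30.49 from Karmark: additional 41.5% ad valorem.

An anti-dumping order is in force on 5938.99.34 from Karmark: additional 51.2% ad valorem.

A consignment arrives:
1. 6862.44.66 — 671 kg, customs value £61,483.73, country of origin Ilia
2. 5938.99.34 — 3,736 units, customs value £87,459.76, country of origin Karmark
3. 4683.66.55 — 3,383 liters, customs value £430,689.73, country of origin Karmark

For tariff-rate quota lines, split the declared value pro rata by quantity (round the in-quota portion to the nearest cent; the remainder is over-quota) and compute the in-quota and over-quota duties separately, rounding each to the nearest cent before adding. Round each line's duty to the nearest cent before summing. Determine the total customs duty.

Line 1 (6862.44.66, Ilia, 671 kg, £61,483.73):
Base rate for 6862.44.66 is 15%.
Origin Ilia qualifies under the Belmark–Ilia agreement and 6862.44.66 is covered: preferential rate Free applies instead.
Duty = £61,483.73 × 0% = £0.00.
Line 2 (5938.99.34, Karmark, 3,736 units, £87,459.76):
Base rate for 5938.99.34 is £1.84/unit.
Additional duty on 5938.99.34 from Karmark: +51.2% ad valorem. Applied ad valorem rate = 51.2%.
Duty = £87,459.76 × 51.2% + 3,736 × £1.84 = £51,653.64.
Line 3 (4683.66.55, Karmark, 3,383 liters, £430,689.73):
Code 4683.66.55 is under a tariff-rate quota (threshold 1,732 liters). In-quota: 1,732 liters at 2%; over-quota: 1,651 liters at 21.5%.
Pro-rata value split: in-quota = £430,689.73 × 1,732/3,383 = £220,500.92; over-quota = £430,689.73 − £220,500.92 = £210,188.81.
In-quota duty = £220,500.92 × 2% = £4,410.02. Over-quota duty = £210,188.81 × 21.5% = £45,190.59.
Line duty = £4,410.02 + £45,190.59 = £49,600.61.
Total = £0.00 + £51,653.64 + £49,600.61 = £101,254.25.

£101,254.25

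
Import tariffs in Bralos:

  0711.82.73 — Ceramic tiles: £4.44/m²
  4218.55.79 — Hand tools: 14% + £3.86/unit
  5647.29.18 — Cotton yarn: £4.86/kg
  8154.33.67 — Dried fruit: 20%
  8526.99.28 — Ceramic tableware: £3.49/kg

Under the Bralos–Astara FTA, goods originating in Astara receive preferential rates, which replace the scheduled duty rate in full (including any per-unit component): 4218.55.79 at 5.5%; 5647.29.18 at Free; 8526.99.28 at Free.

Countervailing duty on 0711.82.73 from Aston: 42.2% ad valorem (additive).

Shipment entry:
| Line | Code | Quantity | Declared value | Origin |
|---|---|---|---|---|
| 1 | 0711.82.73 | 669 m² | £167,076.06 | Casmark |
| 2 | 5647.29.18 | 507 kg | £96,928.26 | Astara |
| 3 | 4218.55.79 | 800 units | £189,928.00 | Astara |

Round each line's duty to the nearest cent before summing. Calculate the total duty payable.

Line 1 (0711.82.73, Casmark, 669 m², £167,076.06):
Base rate for 0711.82.73 is £4.44/m².
The additional-duty order on 0711.82.73 targets Aston, not Casmark; it does not apply.
Duty = 669 × £4.44 = £2,970.36.
Line 2 (5647.29.18, Astara, 507 kg, £96,928.26):
Base rate for 5647.29.18 is £4.86/kg.
Origin Astara qualifies under the Bralos–Astara agreement and 5647.29.18 is covered: preferential rate Free applies instead.
Duty = £96,928.26 × 0% = £0.00.
Line 3 (4218.55.79, Astara, 800 units, £189,928.00):
Base rate for 4218.55.79 is 14% + £3.86/unit.
Origin Astara qualifies under the Bralos–Astara agreement and 4218.55.79 is covered: preferential rate 5.5% applies instead.
Duty = £189,928.00 × 5.5% = £10,446.04.
Total = £2,970.36 + £0.00 + £10,446.04 = £13,416.40.

£13,416.40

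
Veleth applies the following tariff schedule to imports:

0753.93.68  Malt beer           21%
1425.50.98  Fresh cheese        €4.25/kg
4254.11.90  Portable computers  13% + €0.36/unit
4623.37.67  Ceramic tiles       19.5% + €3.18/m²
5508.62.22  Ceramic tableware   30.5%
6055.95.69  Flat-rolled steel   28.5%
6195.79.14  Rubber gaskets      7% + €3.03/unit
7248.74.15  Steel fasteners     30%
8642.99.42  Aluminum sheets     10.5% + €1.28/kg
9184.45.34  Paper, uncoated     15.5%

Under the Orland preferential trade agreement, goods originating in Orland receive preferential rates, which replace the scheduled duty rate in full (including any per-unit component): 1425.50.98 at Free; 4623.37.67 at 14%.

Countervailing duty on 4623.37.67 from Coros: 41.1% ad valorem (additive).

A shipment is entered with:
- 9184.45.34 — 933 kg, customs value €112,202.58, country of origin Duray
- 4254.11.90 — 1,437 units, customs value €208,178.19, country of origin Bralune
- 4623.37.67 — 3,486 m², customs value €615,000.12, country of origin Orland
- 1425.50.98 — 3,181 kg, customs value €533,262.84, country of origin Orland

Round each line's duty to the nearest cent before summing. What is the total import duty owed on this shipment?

Line 1 (9184.45.34, Duray, 933 kg, €112,202.58):
Base rate for 9184.45.34 is 15.5%.
Duty = €112,202.58 × 15.5% = €17,391.40.
Line 2 (4254.11.90, Bralune, 1,437 units, €208,178.19):
Base rate for 4254.11.90 is 13% + €0.36/unit.
Duty = €208,178.19 × 13% + 1,437 × €0.36 = €27,580.48.
Line 3 (4623.37.67, Orland, 3,486 m², €615,000.12):
Base rate for 4623.37.67 is 19.5% + €3.18/m².
Origin Orland qualifies under the Veleth–Orland agreement and 4623.37.67 is covered: preferential rate 14% applies instead.
The additional-duty order on 4623.37.67 targets Coros, not Orland; it does not apply.
Duty = €615,000.12 × 14% = €86,100.02.
Line 4 (1425.50.98, Orland, 3,181 kg, €533,262.84):
Base rate for 1425.50.98 is €4.25/kg.
Origin Orland qualifies under the Veleth–Orland agreement and 1425.50.98 is covered: preferential rate Free applies instead.
Duty = €533,262.84 × 0% = €0.00.
Total = €17,391.40 + €27,580.48 + €86,100.02 + €0.00 = €131,071.90.

€131,071.90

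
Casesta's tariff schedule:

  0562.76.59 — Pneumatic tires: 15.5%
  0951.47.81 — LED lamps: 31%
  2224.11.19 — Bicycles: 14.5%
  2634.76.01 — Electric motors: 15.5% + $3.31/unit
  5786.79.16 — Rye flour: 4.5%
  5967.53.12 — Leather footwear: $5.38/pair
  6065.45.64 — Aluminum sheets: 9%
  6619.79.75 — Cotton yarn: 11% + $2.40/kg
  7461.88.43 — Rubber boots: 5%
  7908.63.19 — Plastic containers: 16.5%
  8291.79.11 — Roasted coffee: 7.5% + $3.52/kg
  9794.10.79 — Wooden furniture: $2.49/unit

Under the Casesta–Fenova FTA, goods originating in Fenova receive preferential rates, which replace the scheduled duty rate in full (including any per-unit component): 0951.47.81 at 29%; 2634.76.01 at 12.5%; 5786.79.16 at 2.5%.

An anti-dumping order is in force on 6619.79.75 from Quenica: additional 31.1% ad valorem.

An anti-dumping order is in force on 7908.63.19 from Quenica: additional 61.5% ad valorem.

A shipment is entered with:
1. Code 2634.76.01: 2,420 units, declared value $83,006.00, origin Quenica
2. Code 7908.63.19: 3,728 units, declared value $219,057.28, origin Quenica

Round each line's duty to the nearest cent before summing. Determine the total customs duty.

Line 1 (2634.76.01, Quenica, 2,420 units, $83,006.00):
Base rate for 2634.76.01 is 15.5% + $3.31/unit.
2634.76.01 has an FTA preferential rate, but origin Quenica is not Fenova; base rate stands.
Duty = $83,006.00 × 15.5% + 2,420 × $3.31 = $20,876.13.
Line 2 (7908.63.19, Quenica, 3,728 units, $219,057.28):
Base rate for 7908.63.19 is 16.5%.
Additional duty on 7908.63.19 from Quenica: +61.5%. Applied ad valorem rate: 16.5% + 61.5% = 78%.
Duty = $219,057.28 × 78% = $170,864.68.
Total = $20,876.13 + $170,864.68 = $191,740.81.

$191,740.81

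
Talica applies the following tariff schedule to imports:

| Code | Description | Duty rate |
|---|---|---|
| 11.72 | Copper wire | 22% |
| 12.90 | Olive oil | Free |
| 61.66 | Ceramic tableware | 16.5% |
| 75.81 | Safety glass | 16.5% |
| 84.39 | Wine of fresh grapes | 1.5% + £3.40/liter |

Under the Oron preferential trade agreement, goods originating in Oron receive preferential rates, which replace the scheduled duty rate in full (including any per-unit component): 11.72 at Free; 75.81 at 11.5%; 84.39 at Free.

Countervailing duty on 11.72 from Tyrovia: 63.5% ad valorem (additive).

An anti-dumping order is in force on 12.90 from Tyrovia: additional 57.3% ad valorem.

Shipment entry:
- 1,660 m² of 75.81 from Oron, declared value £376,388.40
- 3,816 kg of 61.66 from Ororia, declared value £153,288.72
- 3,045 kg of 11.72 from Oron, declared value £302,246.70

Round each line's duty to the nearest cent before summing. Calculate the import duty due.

Line 1 (75.81, Oron, 1,660 m², £376,388.40):
Base rate for 75.81 is 16.5%.
Origin Oron qualifies under the Talica–Oron agreement and 75.81 is covered: preferential rate 11.5% applies instead.
Duty = £376,388.40 × 11.5% = £43,284.67.
Line 2 (61.66, Ororia, 3,816 kg, £153,288.72):
Base rate for 61.66 is 16.5%.
Duty = £153,288.72 × 16.5% = £25,292.64.
Line 3 (11.72, Oron, 3,045 kg, £302,246.70):
Base rate for 11.72 is 22%.
Origin Oron qualifies under the Talica–Oron agreement and 11.72 is covered: preferential rate Free applies instead.
The additional-duty order on 11.72 targets Tyrovia, not Oron; it does not apply.
Duty = £302,246.70 × 0% = £0.00.
Total = £43,284.67 + £25,292.64 + £0.00 = £68,577.31.

£68,577.31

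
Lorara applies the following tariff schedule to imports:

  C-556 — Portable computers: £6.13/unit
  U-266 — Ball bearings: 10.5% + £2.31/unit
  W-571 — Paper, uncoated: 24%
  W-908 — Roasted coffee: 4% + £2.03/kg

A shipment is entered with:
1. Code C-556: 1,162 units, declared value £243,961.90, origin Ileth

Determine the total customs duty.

£7,123.06

Line 1 (C-556, Ileth, 1,162 units, £243,961.90):
Base rate for C-556 is £6.13/unit.
Duty = 1,162 × £6.13 = £7,123.06.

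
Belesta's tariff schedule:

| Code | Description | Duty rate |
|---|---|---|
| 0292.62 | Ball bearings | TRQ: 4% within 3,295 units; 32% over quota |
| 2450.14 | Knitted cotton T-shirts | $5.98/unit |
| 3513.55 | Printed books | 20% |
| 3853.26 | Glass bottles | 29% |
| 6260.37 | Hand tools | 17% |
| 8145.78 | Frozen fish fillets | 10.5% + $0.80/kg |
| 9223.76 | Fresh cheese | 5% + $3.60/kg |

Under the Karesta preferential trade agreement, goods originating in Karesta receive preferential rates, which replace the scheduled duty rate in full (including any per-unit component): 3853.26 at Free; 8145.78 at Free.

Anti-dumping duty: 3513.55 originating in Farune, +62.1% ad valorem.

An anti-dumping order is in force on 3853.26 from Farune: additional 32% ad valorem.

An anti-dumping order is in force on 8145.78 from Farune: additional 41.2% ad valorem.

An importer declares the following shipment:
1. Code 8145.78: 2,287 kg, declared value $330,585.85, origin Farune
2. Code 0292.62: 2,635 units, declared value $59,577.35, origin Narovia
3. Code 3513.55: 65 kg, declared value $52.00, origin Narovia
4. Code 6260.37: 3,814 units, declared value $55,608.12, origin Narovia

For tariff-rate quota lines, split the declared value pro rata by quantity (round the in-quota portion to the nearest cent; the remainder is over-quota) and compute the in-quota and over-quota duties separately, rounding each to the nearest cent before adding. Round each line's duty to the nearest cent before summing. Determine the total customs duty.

$184,589.35

Line 1 (8145.78, Farune, 2,287 kg, $330,585.85):
Base rate for 8145.78 is 10.5% + $0.80/kg.
8145.78 has an FTA preferential rate, but origin Farune is not Karesta; base rate stands.
Additional duty on 8145.78 from Farune: +41.2%. Applied ad valorem rate: 10.5% + 41.2% = 51.7%.
Duty = $330,585.85 × 51.7% + 2,287 × $0.80 = $172,742.48.
Line 2 (0292.62, Narovia, 2,635 units, $59,577.35):
Code 0292.62 is under a tariff-rate quota (threshold 3,295 units). Quantity 2,635 units is within the quota, so the in-quota rate 4% applies to the full value.
Duty = $59,577.35 × 4% = $2,383.09.
Line 3 (3513.55, Narovia, 65 kg, $52.00):
Base rate for 3513.55 is 20%.
The additional-duty order on 3513.55 targets Farune, not Narovia; it does not apply.
Duty = $52.00 × 20% = $10.40.
Line 4 (6260.37, Narovia, 3,814 units, $55,608.12):
Base rate for 6260.37 is 17%.
Duty = $55,608.12 × 17% = $9,453.38.
Total = $172,742.48 + $2,383.09 + $10.40 + $9,453.38 = $184,589.35.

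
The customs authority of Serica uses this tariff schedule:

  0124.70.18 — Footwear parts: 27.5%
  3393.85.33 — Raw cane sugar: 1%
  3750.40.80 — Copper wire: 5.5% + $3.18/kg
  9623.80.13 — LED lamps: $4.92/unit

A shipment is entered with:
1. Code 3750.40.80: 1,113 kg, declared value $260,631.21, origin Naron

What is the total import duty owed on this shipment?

Line 1 (3750.40.80, Naron, 1,113 kg, $260,631.21):
Base rate for 3750.40.80 is 5.5% + $3.18/kg.
Duty = $260,631.21 × 5.5% + 1,113 × $3.18 = $17,874.06.

$17,874.06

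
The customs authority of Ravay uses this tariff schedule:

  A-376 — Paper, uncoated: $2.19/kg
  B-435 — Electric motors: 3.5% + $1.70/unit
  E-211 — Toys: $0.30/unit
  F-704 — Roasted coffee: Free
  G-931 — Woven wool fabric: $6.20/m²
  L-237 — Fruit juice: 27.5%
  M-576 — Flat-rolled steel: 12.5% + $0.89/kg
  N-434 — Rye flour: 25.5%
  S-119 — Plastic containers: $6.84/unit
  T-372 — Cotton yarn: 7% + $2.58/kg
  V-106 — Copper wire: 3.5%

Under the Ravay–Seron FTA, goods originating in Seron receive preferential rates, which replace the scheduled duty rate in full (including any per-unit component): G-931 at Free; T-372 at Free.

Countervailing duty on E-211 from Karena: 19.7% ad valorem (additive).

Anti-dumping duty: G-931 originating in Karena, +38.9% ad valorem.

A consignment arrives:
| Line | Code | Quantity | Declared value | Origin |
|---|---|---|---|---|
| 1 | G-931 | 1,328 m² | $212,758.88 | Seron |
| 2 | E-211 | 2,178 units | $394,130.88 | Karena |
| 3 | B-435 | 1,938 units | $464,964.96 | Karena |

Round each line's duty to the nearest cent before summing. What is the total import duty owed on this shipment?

Line 1 (G-931, Seron, 1,328 m², $212,758.88):
Base rate for G-931 is $6.20/m².
Origin Seron qualifies under the Ravay–Seron agreement and G-931 is covered: preferential rate Free applies instead.
The additional-duty order on G-931 targets Karena, not Seron; it does not apply.
Duty = $212,758.88 × 0% = $0.00.
Line 2 (E-211, Karena, 2,178 units, $394,130.88):
Base rate for E-211 is $0.30/unit.
Additional duty on E-211 from Karena: +19.7% ad valorem. Applied ad valorem rate = 19.7%.
Duty = $394,130.88 × 19.7% + 2,178 × $0.30 = $78,297.18.
Line 3 (B-435, Karena, 1,938 units, $464,964.96):
Base rate for B-435 is 3.5% + $1.70/unit.
Duty = $464,964.96 × 3.5% + 1,938 × $1.70 = $19,568.37.
Total = $0.00 + $78,297.18 + $19,568.37 = $97,865.55.

$97,865.55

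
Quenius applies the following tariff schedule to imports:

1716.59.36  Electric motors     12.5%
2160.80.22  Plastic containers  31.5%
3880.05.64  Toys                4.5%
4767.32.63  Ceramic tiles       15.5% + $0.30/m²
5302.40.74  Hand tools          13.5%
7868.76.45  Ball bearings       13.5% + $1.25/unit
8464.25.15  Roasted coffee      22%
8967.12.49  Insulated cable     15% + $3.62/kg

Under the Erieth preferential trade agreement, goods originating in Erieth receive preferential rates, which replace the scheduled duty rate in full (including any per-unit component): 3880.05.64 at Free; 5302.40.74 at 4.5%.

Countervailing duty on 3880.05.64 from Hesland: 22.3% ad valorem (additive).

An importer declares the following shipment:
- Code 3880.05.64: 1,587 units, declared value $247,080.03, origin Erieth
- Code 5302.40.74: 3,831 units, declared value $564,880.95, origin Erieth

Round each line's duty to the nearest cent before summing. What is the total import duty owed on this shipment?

$25,419.64

Line 1 (3880.05.64, Erieth, 1,587 units, $247,080.03):
Base rate for 3880.05.64 is 4.5%.
Origin Erieth qualifies under the Quenius–Erieth agreement and 3880.05.64 is covered: preferential rate Free applies instead.
The additional-duty order on 3880.05.64 targets Hesland, not Erieth; it does not apply.
Duty = $247,080.03 × 0% = $0.00.
Line 2 (5302.40.74, Erieth, 3,831 units, $564,880.95):
Base rate for 5302.40.74 is 13.5%.
Origin Erieth qualifies under the Quenius–Erieth agreement and 5302.40.74 is covered: preferential rate 4.5% applies instead.
Duty = $564,880.95 × 4.5% = $25,419.64.
Total = $0.00 + $25,419.64 = $25,419.64.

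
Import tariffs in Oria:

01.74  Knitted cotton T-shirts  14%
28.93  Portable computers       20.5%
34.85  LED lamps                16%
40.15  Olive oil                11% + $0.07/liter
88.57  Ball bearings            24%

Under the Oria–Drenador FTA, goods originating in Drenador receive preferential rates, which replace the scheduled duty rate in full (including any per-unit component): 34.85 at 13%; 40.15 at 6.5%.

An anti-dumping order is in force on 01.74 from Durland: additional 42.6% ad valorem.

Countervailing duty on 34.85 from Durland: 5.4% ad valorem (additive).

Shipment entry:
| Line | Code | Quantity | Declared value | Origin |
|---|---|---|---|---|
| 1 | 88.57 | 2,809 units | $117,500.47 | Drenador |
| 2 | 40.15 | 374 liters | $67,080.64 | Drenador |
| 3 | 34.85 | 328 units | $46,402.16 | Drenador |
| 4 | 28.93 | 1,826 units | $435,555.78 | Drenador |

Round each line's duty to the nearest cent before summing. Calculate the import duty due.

Line 1 (88.57, Drenador, 2,809 units, $117,500.47):
Base rate for 88.57 is 24%.
Origin Drenador is the FTA partner but 88.57 is not on the preference list; base rate stands.
Duty = $117,500.47 × 24% = $28,200.11.
Line 2 (40.15, Drenador, 374 liters, $67,080.64):
Base rate for 40.15 is 11% + $0.07/liter.
Origin Drenador qualifies under the Oria–Drenador agreement and 40.15 is covered: preferential rate 6.5% applies instead.
Duty = $67,080.64 × 6.5% = $4,360.24.
Line 3 (34.85, Drenador, 328 units, $46,402.16):
Base rate for 34.85 is 16%.
Origin Drenador qualifies under the Oria–Drenador agreement and 34.85 is covered: preferential rate 13% applies instead.
The additional-duty order on 34.85 targets Durland, not Drenador; it does not apply.
Duty = $46,402.16 × 13% = $6,032.28.
Line 4 (28.93, Drenador, 1,826 units, $435,555.78):
Base rate for 28.93 is 20.5%.
Origin Drenador is the FTA partner but 28.93 is not on the preference list; base rate stands.
Duty = $435,555.78 × 20.5% = $89,288.93.
Total = $28,200.11 + $4,360.24 + $6,032.28 + $89,288.93 = $127,881.56.

$127,881.56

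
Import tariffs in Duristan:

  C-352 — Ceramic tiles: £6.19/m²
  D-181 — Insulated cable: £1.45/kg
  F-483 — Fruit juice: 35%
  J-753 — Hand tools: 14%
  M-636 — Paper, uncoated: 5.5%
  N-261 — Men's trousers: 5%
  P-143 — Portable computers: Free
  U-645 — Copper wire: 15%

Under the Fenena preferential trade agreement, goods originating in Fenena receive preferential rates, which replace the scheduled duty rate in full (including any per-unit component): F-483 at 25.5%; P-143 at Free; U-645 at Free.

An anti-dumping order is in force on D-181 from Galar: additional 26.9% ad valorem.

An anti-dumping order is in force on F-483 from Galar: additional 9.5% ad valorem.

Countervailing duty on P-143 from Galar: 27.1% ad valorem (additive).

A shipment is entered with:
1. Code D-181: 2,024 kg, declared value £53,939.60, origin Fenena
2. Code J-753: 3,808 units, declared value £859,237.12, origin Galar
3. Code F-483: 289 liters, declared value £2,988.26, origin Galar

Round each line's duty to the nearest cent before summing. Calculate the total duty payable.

Line 1 (D-181, Fenena, 2,024 kg, £53,939.60):
Base rate for D-181 is £1.45/kg.
Origin Fenena is the FTA partner but D-181 is not on the preference list; base rate stands.
The additional-duty order on D-181 targets Galar, not Fenena; it does not apply.
Duty = 2,024 × £1.45 = £2,934.80.
Line 2 (J-753, Galar, 3,808 units, £859,237.12):
Base rate for J-753 is 14%.
Duty = £859,237.12 × 14% = £120,293.20.
Line 3 (F-483, Galar, 289 liters, £2,988.26):
Base rate for F-483 is 35%.
F-483 has an FTA preferential rate, but origin Galar is not Fenena; base rate stands.
Additional duty on F-483 from Galar: +9.5%. Applied ad valorem rate: 35% + 9.5% = 44.5%.
Duty = £2,988.26 × 44.5% = £1,329.78.
Total = £2,934.80 + £120,293.20 + £1,329.78 = £124,557.78.

£124,557.78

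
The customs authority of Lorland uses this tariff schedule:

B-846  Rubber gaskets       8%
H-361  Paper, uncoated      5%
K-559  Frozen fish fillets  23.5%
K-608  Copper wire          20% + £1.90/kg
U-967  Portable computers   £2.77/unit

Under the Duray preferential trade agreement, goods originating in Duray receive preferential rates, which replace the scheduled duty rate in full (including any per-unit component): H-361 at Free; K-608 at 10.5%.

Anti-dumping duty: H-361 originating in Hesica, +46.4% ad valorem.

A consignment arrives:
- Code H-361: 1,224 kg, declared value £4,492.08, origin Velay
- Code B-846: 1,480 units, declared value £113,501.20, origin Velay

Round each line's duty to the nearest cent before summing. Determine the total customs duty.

Line 1 (H-361, Velay, 1,224 kg, £4,492.08):
Base rate for H-361 is 5%.
H-361 has an FTA preferential rate, but origin Velay is not Duray; base rate stands.
The additional-duty order on H-361 targets Hesica, not Velay; it does not apply.
Duty = £4,492.08 × 5% = £224.60.
Line 2 (B-846, Velay, 1,480 units, £113,501.20):
Base rate for B-846 is 8%.
Duty = £113,501.20 × 8% = £9,080.10.
Total = £224.60 + £9,080.10 = £9,304.70.

£9,304.70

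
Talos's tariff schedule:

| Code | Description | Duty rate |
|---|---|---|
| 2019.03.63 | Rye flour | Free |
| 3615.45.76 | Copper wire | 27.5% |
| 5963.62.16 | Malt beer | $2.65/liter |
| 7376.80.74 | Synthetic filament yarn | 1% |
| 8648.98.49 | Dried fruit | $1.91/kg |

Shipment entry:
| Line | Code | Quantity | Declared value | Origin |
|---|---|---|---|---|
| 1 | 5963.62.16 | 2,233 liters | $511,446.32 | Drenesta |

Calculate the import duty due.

$5,917.45

Line 1 (5963.62.16, Drenesta, 2,233 liters, $511,446.32):
Base rate for 5963.62.16 is $2.65/liter.
Duty = 2,233 × $2.65 = $5,917.45.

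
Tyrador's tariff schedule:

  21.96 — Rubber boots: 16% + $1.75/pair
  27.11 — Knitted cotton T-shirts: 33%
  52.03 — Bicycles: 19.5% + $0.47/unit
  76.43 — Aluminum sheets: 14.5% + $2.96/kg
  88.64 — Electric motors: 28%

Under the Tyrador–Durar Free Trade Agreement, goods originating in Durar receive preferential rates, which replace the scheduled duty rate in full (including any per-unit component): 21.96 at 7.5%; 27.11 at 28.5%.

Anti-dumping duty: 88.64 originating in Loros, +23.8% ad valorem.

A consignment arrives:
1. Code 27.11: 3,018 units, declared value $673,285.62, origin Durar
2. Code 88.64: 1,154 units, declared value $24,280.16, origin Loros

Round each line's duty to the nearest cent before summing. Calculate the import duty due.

Line 1 (27.11, Durar, 3,018 units, $673,285.62):
Base rate for 27.11 is 33%.
Origin Durar qualifies under the Tyrador–Durar agreement and 27.11 is covered: preferential rate 28.5% applies instead.
Duty = $673,285.62 × 28.5% = $191,886.40.
Line 2 (88.64, Loros, 1,154 units, $24,280.16):
Base rate for 88.64 is 28%.
Additional duty on 88.64 from Loros: +23.8%. Applied ad valorem rate: 28% + 23.8% = 51.8%.
Duty = $24,280.16 × 51.8% = $12,577.12.
Total = $191,886.40 + $12,577.12 = $204,463.52.

$204,463.52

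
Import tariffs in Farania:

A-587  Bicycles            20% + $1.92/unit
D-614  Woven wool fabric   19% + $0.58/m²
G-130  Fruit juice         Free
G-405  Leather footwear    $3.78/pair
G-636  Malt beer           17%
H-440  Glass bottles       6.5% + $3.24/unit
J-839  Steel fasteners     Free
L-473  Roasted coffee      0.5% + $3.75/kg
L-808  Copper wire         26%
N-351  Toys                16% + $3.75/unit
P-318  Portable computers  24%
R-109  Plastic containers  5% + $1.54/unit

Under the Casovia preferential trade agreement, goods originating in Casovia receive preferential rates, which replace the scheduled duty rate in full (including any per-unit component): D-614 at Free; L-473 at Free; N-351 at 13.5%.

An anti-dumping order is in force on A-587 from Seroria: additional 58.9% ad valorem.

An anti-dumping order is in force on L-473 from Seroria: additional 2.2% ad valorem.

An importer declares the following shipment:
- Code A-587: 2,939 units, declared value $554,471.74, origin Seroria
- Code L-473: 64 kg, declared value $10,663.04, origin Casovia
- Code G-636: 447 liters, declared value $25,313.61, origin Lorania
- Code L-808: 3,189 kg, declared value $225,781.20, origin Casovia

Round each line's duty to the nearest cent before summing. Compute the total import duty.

$506,127.50

Line 1 (A-587, Seroria, 2,939 units, $554,471.74):
Base rate for A-587 is 20% + $1.92/unit.
Additional duty on A-587 from Seroria: +58.9%. Applied ad valorem rate: 20% + 58.9% = 78.9%.
Duty = $554,471.74 × 78.9% + 2,939 × $1.92 = $443,121.08.
Line 2 (L-473, Casovia, 64 kg, $10,663.04):
Base rate for L-473 is 0.5% + $3.75/kg.
Origin Casovia qualifies under the Farania–Casovia agreement and L-473 is covered: preferential rate Free applies instead.
The additional-duty order on L-473 targets Seroria, not Casovia; it does not apply.
Duty = $10,663.04 × 0% = $0.00.
Line 3 (G-636, Lorania, 447 liters, $25,313.61):
Base rate for G-636 is 17%.
Duty = $25,313.61 × 17% = $4,303.31.
Line 4 (L-808, Casovia, 3,189 kg, $225,781.20):
Base rate for L-808 is 26%.
Origin Casovia is the FTA partner but L-808 is not on the preference list; base rate stands.
Duty = $225,781.20 × 26% = $58,703.11.
Total = $443,121.08 + $0.00 + $4,303.31 + $58,703.11 = $506,127.50.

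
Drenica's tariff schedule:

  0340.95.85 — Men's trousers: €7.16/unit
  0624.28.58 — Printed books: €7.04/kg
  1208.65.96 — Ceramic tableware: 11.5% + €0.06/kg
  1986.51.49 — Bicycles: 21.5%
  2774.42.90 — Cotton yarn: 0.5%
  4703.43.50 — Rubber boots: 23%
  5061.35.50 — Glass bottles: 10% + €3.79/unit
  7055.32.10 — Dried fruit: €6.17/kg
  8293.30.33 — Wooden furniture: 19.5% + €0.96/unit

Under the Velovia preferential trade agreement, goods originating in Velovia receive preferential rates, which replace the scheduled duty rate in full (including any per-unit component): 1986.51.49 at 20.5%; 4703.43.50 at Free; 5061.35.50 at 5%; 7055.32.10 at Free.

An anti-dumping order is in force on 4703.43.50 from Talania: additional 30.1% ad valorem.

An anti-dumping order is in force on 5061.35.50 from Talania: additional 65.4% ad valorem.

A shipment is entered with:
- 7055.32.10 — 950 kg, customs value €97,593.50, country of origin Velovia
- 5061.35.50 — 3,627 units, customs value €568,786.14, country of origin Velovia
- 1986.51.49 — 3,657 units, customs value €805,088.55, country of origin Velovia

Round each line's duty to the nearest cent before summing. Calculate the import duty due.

Line 1 (7055.32.10, Velovia, 950 kg, €97,593.50):
Base rate for 7055.32.10 is €6.17/kg.
Origin Velovia qualifies under the Drenica–Velovia agreement and 7055.32.10 is covered: preferential rate Free applies instead.
Duty = €97,593.50 × 0% = €0.00.
Line 2 (5061.35.50, Velovia, 3,627 units, €568,786.14):
Base rate for 5061.35.50 is 10% + €3.79/unit.
Origin Velovia qualifies under the Drenica–Velovia agreement and 5061.35.50 is covered: preferential rate 5% applies instead.
The additional-duty order on 5061.35.50 targets Talania, not Velovia; it does not apply.
Duty = €568,786.14 × 5% = €28,439.31.
Line 3 (1986.51.49, Velovia, 3,657 units, €805,088.55):
Base rate for 1986.51.49 is 21.5%.
Origin Velovia qualifies under the Drenica–Velovia agreement and 1986.51.49 is covered: preferential rate 20.5% applies instead.
Duty = €805,088.55 × 20.5% = €165,043.15.
Total = €0.00 + €28,439.31 + €165,043.15 = €193,482.46.

€193,482.46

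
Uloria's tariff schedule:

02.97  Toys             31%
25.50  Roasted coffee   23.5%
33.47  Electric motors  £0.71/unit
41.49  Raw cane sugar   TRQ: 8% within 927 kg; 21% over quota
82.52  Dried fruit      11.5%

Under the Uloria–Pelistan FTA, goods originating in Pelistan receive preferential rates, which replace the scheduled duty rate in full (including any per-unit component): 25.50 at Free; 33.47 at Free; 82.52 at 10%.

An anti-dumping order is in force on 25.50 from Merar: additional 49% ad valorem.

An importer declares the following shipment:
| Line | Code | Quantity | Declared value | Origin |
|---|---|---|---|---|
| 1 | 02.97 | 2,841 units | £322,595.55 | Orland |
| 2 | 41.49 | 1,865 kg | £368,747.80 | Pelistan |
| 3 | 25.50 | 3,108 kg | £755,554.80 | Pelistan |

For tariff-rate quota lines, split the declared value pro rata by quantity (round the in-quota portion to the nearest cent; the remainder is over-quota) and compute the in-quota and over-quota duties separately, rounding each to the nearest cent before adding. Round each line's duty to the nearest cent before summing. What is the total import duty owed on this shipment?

£153,614.43

Line 1 (02.97, Orland, 2,841 units, £322,595.55):
Base rate for 02.97 is 31%.
Duty = £322,595.55 × 31% = £100,004.62.
Line 2 (41.49, Pelistan, 1,865 kg, £368,747.80):
Code 41.49 is under a tariff-rate quota (threshold 927 kg). In-quota: 927 kg at 8%; over-quota: 938 kg at 21%.
Pro-rata value split: in-quota = £368,747.80 × 927/1,865 = £183,286.44; over-quota = £368,747.80 − £183,286.44 = £185,461.36.
In-quota duty = £183,286.44 × 8% = £14,662.92. Over-quota duty = £185,461.36 × 21% = £38,946.89.
Line duty = £14,662.92 + £38,946.89 = £53,609.81.
Line 3 (25.50, Pelistan, 3,108 kg, £755,554.80):
Base rate for 25.50 is 23.5%.
Origin Pelistan qualifies under the Uloria–Pelistan agreement and 25.50 is covered: preferential rate Free applies instead.
The additional-duty order on 25.50 targets Merar, not Pelistan; it does not apply.
Duty = £755,554.80 × 0% = £0.00.
Total = £100,004.62 + £53,609.81 + £0.00 = £153,614.43.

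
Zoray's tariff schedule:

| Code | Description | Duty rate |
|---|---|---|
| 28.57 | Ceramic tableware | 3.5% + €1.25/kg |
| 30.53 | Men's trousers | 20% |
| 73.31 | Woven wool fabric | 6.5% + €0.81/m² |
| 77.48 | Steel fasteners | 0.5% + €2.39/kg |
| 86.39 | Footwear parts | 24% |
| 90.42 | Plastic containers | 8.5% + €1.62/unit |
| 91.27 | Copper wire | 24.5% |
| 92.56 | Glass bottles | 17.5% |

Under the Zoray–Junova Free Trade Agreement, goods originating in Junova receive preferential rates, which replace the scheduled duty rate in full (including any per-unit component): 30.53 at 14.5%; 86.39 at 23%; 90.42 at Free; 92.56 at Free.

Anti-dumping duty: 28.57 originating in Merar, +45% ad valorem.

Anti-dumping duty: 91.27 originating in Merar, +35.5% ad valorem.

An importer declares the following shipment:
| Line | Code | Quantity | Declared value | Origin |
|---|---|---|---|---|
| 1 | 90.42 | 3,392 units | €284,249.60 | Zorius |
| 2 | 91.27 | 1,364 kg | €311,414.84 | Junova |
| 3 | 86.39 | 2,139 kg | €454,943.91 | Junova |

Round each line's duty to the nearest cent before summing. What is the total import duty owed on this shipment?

€210,590.00

Line 1 (90.42, Zorius, 3,392 units, €284,249.60):
Base rate for 90.42 is 8.5% + €1.62/unit.
90.42 has an FTA preferential rate, but origin Zorius is not Junova; base rate stands.
Duty = €284,249.60 × 8.5% + 3,392 × €1.62 = €29,656.26.
Line 2 (91.27, Junova, 1,364 kg, €311,414.84):
Base rate for 91.27 is 24.5%.
Origin Junova is the FTA partner but 91.27 is not on the preference list; base rate stands.
The additional-duty order on 91.27 targets Merar, not Junova; it does not apply.
Duty = €311,414.84 × 24.5% = €76,296.64.
Line 3 (86.39, Junova, 2,139 kg, €454,943.91):
Base rate for 86.39 is 24%.
Origin Junova qualifies under the Zoray–Junova agreement and 86.39 is covered: preferential rate 23% applies instead.
Duty = €454,943.91 × 23% = €104,637.10.
Total = €29,656.26 + €76,296.64 + €104,637.10 = €210,590.00.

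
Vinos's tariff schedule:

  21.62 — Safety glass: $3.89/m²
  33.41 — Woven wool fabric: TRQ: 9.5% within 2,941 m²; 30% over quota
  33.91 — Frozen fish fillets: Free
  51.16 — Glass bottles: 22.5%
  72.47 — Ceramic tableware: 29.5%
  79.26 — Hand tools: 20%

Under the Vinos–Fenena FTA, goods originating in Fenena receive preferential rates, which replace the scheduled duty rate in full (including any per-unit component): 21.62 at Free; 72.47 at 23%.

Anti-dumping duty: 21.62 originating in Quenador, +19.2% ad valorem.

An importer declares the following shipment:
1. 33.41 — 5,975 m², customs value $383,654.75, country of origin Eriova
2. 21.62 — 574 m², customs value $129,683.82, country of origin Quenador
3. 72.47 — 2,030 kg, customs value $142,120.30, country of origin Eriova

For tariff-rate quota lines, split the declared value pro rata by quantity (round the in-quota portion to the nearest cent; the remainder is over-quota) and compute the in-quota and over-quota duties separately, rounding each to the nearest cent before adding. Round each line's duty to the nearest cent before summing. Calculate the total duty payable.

Line 1 (33.41, Eriova, 5,975 m², $383,654.75):
Code 33.41 is under a tariff-rate quota (threshold 2,941 m²). In-quota: 2,941 m² at 9.5%; over-quota: 3,034 m² at 30%.
Pro-rata value split: in-quota = $383,654.75 × 2,941/5,975 = $188,841.61; over-quota = $383,654.75 − $188,841.61 = $194,813.14.
In-quota duty = $188,841.61 × 9.5% = $17,939.95. Over-quota duty = $194,813.14 × 30% = $58,443.94.
Line duty = $17,939.95 + $58,443.94 = $76,383.89.
Line 2 (21.62, Quenador, 574 m², $129,683.82):
Base rate for 21.62 is $3.89/m².
21.62 has an FTA preferential rate, but origin Quenador is not Fenena; base rate stands.
Additional duty on 21.62 from Quenador: +19.2% ad valorem. Applied ad valorem rate = 19.2%.
Duty = $129,683.82 × 19.2% + 574 × $3.89 = $27,132.15.
Line 3 (72.47, Eriova, 2,030 kg, $142,120.30):
Base rate for 72.47 is 29.5%.
72.47 has an FTA preferential rate, but origin Eriova is not Fenena; base rate stands.
Duty = $142,120.30 × 29.5% = $41,925.49.
Total = $76,383.89 + $27,132.15 + $41,925.49 = $145,441.53.

$145,441.53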